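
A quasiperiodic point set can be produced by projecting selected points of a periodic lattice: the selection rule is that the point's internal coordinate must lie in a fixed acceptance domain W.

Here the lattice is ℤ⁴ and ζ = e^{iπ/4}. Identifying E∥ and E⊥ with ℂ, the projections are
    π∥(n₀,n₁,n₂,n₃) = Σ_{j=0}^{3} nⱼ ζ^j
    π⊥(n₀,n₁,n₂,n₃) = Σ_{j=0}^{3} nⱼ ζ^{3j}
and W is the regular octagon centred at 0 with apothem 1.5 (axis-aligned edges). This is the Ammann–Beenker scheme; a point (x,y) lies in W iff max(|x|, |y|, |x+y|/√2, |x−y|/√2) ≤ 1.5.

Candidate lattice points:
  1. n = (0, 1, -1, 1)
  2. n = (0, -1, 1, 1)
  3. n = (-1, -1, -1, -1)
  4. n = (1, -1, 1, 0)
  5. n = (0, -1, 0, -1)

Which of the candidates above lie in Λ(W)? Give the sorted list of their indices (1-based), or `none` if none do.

3, 5

π⊥(n) = n₀ + n₁ζ³ + n₂ζ⁶ + n₃ζ⁹ where ζ = e^{iπ/4}.
candidate 1: n = (0, 1, -1, 1) → π⊥ ≈ (+0.0000, +2.4142); max(|x|,|y|,|x±y|/√2) = 2.4142 > 1.5 ⇒ ∉ W
candidate 2: n = (0, -1, 1, 1) → π⊥ ≈ (+1.4142, -1.0000); max(|x|,|y|,|x±y|/√2) = 1.7071 > 1.5 ⇒ ∉ W
candidate 3: n = (-1, -1, -1, -1) → π⊥ ≈ (-1.0000, -0.4142); max(|x|,|y|,|x±y|/√2) = 1.0000 ≤ 1.5 ⇒ ∈ W
candidate 4: n = (1, -1, 1, 0) → π⊥ ≈ (+1.7071, -1.7071); max(|x|,|y|,|x±y|/√2) = 2.4142 > 1.5 ⇒ ∉ W
candidate 5: n = (0, -1, 0, -1) → π⊥ ≈ (+0.0000, -1.4142); max(|x|,|y|,|x±y|/√2) = 1.4142 ≤ 1.5 ⇒ ∈ W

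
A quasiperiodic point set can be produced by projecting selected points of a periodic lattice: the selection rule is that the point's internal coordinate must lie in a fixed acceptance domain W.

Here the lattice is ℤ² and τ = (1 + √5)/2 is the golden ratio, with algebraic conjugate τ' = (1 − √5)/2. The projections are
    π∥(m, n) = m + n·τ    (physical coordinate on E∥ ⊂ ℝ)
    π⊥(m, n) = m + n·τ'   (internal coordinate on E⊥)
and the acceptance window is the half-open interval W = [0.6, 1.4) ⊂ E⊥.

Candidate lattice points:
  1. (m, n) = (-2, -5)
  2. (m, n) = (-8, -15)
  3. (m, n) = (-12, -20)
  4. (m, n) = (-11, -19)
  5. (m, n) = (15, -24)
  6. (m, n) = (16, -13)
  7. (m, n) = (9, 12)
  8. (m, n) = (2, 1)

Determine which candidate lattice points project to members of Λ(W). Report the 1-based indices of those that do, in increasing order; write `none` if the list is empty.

1, 2, 4, 8

Numerically τ ≈ 1.6180 and τ' = −1/τ ≈ -0.6180.
#1 (-2,-5): internal coord -2 + (-5)·τ' = +1.0902; +1.0902 ∈ [0.6, 1.4) → IN Λ
#2 (-8,-15): internal coord -8 + (-15)·τ' = +1.2705; +1.2705 ∈ [0.6, 1.4) → IN Λ
#3 (-12,-20): internal coord -12 + (-20)·τ' = +0.3607; +0.3607 ∉ [0.6, 1.4) → out
#4 (-11,-19): internal coord -11 + (-19)·τ' = +0.7426; +0.7426 ∈ [0.6, 1.4) → IN Λ
#5 (15,-24): internal coord 15 + (-24)·τ' = +29.8328; +29.8328 ∉ [0.6, 1.4) → out
#6 (16,-13): internal coord 16 + (-13)·τ' = +24.0344; +24.0344 ∉ [0.6, 1.4) → out
#7 (9,12): internal coord 9 + (12)·τ' = +1.5836; +1.5836 ∉ [0.6, 1.4) → out
#8 (2,1): internal coord 2 + (1)·τ' = +1.3820; +1.3820 ∈ [0.6, 1.4) → IN Λ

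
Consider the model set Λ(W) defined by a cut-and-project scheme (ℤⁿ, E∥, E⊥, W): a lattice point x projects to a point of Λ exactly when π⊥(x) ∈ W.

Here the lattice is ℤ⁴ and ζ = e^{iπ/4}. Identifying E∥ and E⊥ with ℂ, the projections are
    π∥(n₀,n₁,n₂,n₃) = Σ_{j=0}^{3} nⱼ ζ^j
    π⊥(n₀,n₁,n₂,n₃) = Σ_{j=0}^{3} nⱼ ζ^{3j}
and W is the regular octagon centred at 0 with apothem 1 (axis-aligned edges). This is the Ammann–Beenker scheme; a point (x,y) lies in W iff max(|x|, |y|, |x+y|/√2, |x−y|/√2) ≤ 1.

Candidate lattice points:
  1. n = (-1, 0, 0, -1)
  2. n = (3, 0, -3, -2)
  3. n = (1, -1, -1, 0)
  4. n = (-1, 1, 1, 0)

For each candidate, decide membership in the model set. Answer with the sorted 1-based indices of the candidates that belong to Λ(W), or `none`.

π⊥(n) = n₀ + n₁ζ³ + n₂ζ⁶ + n₃ζ⁹ where ζ = e^{iπ/4}.
#1 (-1, 0, 0, -1): internal (-1.707107, -0.707107); octagon support 1.707107 vs apothem 1 → ∉ W
#2 (3, 0, -3, -2): internal (1.585786, 1.585786); octagon support 2.242641 vs apothem 1 → ∉ W
#3 (1, -1, -1, 0): internal (1.707107, 0.292893); octagon support 1.707107 vs apothem 1 → ∉ W
#4 (-1, 1, 1, 0): internal (-1.707107, -0.292893); octagon support 1.707107 vs apothem 1 → ∉ W

none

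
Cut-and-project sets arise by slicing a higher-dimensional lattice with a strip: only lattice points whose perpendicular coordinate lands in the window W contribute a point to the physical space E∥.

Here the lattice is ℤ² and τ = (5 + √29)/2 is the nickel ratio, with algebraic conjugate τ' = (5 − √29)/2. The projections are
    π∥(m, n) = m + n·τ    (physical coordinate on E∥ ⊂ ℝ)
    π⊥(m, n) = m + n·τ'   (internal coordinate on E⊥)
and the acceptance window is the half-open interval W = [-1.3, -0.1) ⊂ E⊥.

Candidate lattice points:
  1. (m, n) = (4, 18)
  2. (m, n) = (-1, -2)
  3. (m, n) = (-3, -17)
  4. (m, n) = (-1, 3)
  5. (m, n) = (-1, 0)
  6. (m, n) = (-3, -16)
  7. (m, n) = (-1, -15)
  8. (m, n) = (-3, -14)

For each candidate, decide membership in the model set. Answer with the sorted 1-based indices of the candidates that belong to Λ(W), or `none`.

2, 5, 8

τ' = (5−√29)/2 ≈ -0.192582.
candidate 1: (m,n)=(4,18) → π∥ = 4+18·τ ≈ 97.466483, π⊥ = 4+18·τ' ≈ 0.533517 ∉ [-1.3, -0.1) ⇒ out
candidate 2: (m,n)=(-1,-2) → π∥ = -1-2·τ ≈ -11.385165, π⊥ = -1-2·τ' ≈ -0.614835 ∈ [-1.3, -0.1) ⇒ IN Λ
candidate 3: (m,n)=(-3,-17) → π∥ = -3-17·τ ≈ -91.273901, π⊥ = -3-17·τ' ≈ 0.273901 ∉ [-1.3, -0.1) ⇒ out
candidate 4: (m,n)=(-1,3) → π∥ = -1+3·τ ≈ 14.577747, π⊥ = -1+3·τ' ≈ -1.577747 ∉ [-1.3, -0.1) ⇒ out
candidate 5: (m,n)=(-1,0) → π∥ = -1+0·τ ≈ -1.000000, π⊥ = -1+0·τ' ≈ -1.000000 ∈ [-1.3, -0.1) ⇒ IN Λ
candidate 6: (m,n)=(-3,-16) → π∥ = -3-16·τ ≈ -86.081318, π⊥ = -3-16·τ' ≈ 0.081318 ∉ [-1.3, -0.1) ⇒ out
candidate 7: (m,n)=(-1,-15) → π∥ = -1-15·τ ≈ -78.888736, π⊥ = -1-15·τ' ≈ 1.888736 ∉ [-1.3, -0.1) ⇒ out
candidate 8: (m,n)=(-3,-14) → π∥ = -3-14·τ ≈ -75.696154, π⊥ = -3-14·τ' ≈ -0.303846 ∈ [-1.3, -0.1) ⇒ IN Λ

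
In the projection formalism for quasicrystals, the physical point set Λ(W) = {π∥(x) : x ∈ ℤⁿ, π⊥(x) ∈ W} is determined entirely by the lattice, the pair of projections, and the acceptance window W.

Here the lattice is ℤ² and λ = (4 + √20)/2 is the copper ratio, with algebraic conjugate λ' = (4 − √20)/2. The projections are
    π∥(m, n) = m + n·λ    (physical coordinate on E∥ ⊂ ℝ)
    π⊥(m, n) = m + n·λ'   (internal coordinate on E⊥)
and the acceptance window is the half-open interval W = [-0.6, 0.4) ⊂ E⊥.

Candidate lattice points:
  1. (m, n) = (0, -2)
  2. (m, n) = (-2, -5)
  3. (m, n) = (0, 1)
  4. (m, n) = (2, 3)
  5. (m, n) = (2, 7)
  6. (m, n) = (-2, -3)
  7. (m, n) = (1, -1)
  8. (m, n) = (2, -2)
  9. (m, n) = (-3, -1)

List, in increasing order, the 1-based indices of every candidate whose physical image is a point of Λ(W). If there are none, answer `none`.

λ' = (4−√20)/2 ≈ -0.23607.
candidate 1: (m,n)=(0,-2) → π∥ = 0-2·λ ≈ -8.47214, π⊥ = 0-2·λ' ≈ 0.47214 ∉ [-0.6, 0.4) ⇒ out
candidate 2: (m,n)=(-2,-5) → π∥ = -2-5·λ ≈ -23.18034, π⊥ = -2-5·λ' ≈ -0.81966 ∉ [-0.6, 0.4) ⇒ out
candidate 3: (m,n)=(0,1) → π∥ = 0+1·λ ≈ 4.23607, π⊥ = 0+1·λ' ≈ -0.23607 ∈ [-0.6, 0.4) ⇒ IN Λ
candidate 4: (m,n)=(2,3) → π∥ = 2+3·λ ≈ 14.70820, π⊥ = 2+3·λ' ≈ 1.29180 ∉ [-0.6, 0.4) ⇒ out
candidate 5: (m,n)=(2,7) → π∥ = 2+7·λ ≈ 31.65248, π⊥ = 2+7·λ' ≈ 0.34752 ∈ [-0.6, 0.4) ⇒ IN Λ
candidate 6: (m,n)=(-2,-3) → π∥ = -2-3·λ ≈ -14.70820, π⊥ = -2-3·λ' ≈ -1.29180 ∉ [-0.6, 0.4) ⇒ out
candidate 7: (m,n)=(1,-1) → π∥ = 1-1·λ ≈ -3.23607, π⊥ = 1-1·λ' ≈ 1.23607 ∉ [-0.6, 0.4) ⇒ out
candidate 8: (m,n)=(2,-2) → π∥ = 2-2·λ ≈ -6.47214, π⊥ = 2-2·λ' ≈ 2.47214 ∉ [-0.6, 0.4) ⇒ out
candidate 9: (m,n)=(-3,-1) → π∥ = -3-1·λ ≈ -7.23607, π⊥ = -3-1·λ' ≈ -2.76393 ∉ [-0.6, 0.4) ⇒ out

3, 5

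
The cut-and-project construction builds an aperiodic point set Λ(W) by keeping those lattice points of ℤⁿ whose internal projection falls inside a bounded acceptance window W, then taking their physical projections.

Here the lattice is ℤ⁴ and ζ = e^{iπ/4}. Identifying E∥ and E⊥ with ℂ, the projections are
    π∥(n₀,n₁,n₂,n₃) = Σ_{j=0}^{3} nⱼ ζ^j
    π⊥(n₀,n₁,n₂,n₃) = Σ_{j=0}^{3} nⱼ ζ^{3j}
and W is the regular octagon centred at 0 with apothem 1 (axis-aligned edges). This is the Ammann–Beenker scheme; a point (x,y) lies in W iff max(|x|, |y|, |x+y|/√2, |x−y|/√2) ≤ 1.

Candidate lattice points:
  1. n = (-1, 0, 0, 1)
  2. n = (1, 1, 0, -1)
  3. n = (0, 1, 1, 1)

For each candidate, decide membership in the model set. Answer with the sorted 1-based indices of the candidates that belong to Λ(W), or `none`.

With ζ = e^{iπ/4} the internal vectors are ζ^0,ζ^3,ζ^6,ζ^9.
candidate 1: n = (-1, 0, 0, 1) → π⊥ ≈ (-0.29289, +0.70711); max(|x|,|y|,|x±y|/√2) = 0.70711 ≤ 1 ⇒ ∈ W
candidate 2: n = (1, 1, 0, -1) → π⊥ ≈ (-0.41421, +0.00000); max(|x|,|y|,|x±y|/√2) = 0.41421 ≤ 1 ⇒ ∈ W
candidate 3: n = (0, 1, 1, 1) → π⊥ ≈ (+0.00000, +0.41421); max(|x|,|y|,|x±y|/√2) = 0.41421 ≤ 1 ⇒ ∈ W

1, 2, 3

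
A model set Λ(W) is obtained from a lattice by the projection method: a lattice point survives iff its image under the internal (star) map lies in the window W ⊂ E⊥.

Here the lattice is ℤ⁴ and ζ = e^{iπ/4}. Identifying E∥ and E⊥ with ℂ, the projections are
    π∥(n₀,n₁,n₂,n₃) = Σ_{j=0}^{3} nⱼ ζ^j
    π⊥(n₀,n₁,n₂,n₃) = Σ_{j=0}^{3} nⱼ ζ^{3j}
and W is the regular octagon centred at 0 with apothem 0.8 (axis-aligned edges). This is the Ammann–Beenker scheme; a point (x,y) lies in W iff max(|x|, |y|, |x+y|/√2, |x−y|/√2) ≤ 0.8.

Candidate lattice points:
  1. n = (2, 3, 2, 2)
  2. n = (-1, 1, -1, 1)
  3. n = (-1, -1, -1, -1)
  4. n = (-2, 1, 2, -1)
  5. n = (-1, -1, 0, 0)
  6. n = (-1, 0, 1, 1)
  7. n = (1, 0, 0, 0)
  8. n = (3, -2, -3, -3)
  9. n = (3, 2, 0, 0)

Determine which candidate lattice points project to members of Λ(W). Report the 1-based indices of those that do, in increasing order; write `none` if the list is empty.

5, 6

Internal map: ζ^{3j} for j=0..3 gives (1,0), (−√2/2,√2/2), (0,−1), (√2/2,√2/2).
candidate 1: n = (2, 3, 2, 2) → π⊥ ≈ (+1.2929, +1.5355); max(|x|,|y|,|x±y|/√2) = 2.0000 > 0.8 ⇒ ∉ W
candidate 2: n = (-1, 1, -1, 1) → π⊥ ≈ (-1.0000, +2.4142); max(|x|,|y|,|x±y|/√2) = 2.4142 > 0.8 ⇒ ∉ W
candidate 3: n = (-1, -1, -1, -1) → π⊥ ≈ (-1.0000, -0.4142); max(|x|,|y|,|x±y|/√2) = 1.0000 > 0.8 ⇒ ∉ W
candidate 4: n = (-2, 1, 2, -1) → π⊥ ≈ (-3.4142, -2.0000); max(|x|,|y|,|x±y|/√2) = 3.8284 > 0.8 ⇒ ∉ W
candidate 5: n = (-1, -1, 0, 0) → π⊥ ≈ (-0.2929, -0.7071); max(|x|,|y|,|x±y|/√2) = 0.7071 ≤ 0.8 ⇒ ∈ W
candidate 6: n = (-1, 0, 1, 1) → π⊥ ≈ (-0.2929, -0.2929); max(|x|,|y|,|x±y|/√2) = 0.4142 ≤ 0.8 ⇒ ∈ W
candidate 7: n = (1, 0, 0, 0) → π⊥ ≈ (+1.0000, +0.0000); max(|x|,|y|,|x±y|/√2) = 1.0000 > 0.8 ⇒ ∉ W
candidate 8: n = (3, -2, -3, -3) → π⊥ ≈ (+2.2929, -0.5355); max(|x|,|y|,|x±y|/√2) = 2.2929 > 0.8 ⇒ ∉ W
candidate 9: n = (3, 2, 0, 0) → π⊥ ≈ (+1.5858, +1.4142); max(|x|,|y|,|x±y|/√2) = 2.1213 > 0.8 ⇒ ∉ W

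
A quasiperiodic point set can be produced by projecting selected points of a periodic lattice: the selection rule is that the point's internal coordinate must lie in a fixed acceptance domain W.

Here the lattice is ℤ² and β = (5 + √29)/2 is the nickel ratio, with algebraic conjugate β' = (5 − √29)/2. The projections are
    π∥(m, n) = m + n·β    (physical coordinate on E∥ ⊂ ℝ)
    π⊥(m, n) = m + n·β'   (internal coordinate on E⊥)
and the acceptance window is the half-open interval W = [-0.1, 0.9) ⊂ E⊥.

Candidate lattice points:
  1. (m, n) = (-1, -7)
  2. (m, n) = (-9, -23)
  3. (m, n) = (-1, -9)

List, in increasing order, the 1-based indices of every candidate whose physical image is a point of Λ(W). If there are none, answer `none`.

1, 3

Compute β' = (5−√29)/2 = -0.192582, so π⊥(m,n) = m -0.192582·n.
candidate 1: (m,n)=(-1,-7) → π∥ = -1-7·β ≈ -37.348077, π⊥ = -1-7·β' ≈ 0.348077 ∈ [-0.1, 0.9) ⇒ IN Λ
candidate 2: (m,n)=(-9,-23) → π∥ = -9-23·β ≈ -128.429395, π⊥ = -9-23·β' ≈ -4.570605 ∉ [-0.1, 0.9) ⇒ out
candidate 3: (m,n)=(-1,-9) → π∥ = -1-9·β ≈ -47.733242, π⊥ = -1-9·β' ≈ 0.733242 ∈ [-0.1, 0.9) ⇒ IN Λ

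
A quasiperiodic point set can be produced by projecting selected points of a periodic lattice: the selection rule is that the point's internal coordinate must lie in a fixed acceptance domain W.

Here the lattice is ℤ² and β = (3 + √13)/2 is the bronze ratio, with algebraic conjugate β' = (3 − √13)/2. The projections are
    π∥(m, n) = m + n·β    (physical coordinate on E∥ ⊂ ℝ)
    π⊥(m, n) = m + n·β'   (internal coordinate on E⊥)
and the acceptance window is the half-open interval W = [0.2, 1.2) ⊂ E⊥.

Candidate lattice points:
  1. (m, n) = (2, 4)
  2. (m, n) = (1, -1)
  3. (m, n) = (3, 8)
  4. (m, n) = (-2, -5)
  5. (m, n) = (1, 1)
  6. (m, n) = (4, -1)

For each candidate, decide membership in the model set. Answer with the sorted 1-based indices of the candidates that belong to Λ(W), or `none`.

β' = (3−√13)/2 ≈ -0.3028.
[1] lift (2,4): star map gives 0.7889; window check 0.2 ≤ 0.7889 < 1.2 is true → IN Λ
[2] lift (1,-1): star map gives 1.3028; window check 0.2 ≤ 1.3028 < 1.2 is false → out
[3] lift (3,8): star map gives 0.5778; window check 0.2 ≤ 0.5778 < 1.2 is true → IN Λ
[4] lift (-2,-5): star map gives -0.4861; window check 0.2 ≤ -0.4861 < 1.2 is false → out
[5] lift (1,1): star map gives 0.6972; window check 0.2 ≤ 0.6972 < 1.2 is true → IN Λ
[6] lift (4,-1): star map gives 4.3028; window check 0.2 ≤ 4.3028 < 1.2 is false → out

1, 3, 5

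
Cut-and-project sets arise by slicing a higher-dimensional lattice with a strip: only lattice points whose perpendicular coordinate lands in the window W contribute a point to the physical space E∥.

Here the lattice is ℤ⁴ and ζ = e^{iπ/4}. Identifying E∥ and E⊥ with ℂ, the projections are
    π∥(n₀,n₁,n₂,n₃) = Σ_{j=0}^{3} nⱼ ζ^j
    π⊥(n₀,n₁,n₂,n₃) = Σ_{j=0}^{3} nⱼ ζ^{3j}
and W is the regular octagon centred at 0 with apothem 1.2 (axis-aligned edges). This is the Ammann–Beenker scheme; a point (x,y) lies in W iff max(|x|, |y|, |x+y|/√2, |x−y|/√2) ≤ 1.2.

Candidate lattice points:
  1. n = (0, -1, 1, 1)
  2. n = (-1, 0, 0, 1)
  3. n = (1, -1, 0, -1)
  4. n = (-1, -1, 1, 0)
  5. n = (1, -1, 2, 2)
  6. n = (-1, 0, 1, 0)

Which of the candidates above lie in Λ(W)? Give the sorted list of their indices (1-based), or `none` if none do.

Internal map: ζ^{3j} for j=0..3 gives (1,0), (−√2/2,√2/2), (0,−1), (√2/2,√2/2).
candidate 1: n = (0, -1, 1, 1) → π⊥ ≈ (+1.414214, -1.000000); max(|x|,|y|,|x±y|/√2) = 1.707107 > 1.2 ⇒ ∉ W
candidate 2: n = (-1, 0, 0, 1) → π⊥ ≈ (-0.292893, +0.707107); max(|x|,|y|,|x±y|/√2) = 0.707107 ≤ 1.2 ⇒ ∈ W
candidate 3: n = (1, -1, 0, -1) → π⊥ ≈ (+1.000000, -1.414214); max(|x|,|y|,|x±y|/√2) = 1.707107 > 1.2 ⇒ ∉ W
candidate 4: n = (-1, -1, 1, 0) → π⊥ ≈ (-0.292893, -1.707107); max(|x|,|y|,|x±y|/√2) = 1.707107 > 1.2 ⇒ ∉ W
candidate 5: n = (1, -1, 2, 2) → π⊥ ≈ (+3.121320, -1.292893); max(|x|,|y|,|x±y|/√2) = 3.121320 > 1.2 ⇒ ∉ W
candidate 6: n = (-1, 0, 1, 0) → π⊥ ≈ (-1.000000, -1.000000); max(|x|,|y|,|x±y|/√2) = 1.414214 > 1.2 ⇒ ∉ W

2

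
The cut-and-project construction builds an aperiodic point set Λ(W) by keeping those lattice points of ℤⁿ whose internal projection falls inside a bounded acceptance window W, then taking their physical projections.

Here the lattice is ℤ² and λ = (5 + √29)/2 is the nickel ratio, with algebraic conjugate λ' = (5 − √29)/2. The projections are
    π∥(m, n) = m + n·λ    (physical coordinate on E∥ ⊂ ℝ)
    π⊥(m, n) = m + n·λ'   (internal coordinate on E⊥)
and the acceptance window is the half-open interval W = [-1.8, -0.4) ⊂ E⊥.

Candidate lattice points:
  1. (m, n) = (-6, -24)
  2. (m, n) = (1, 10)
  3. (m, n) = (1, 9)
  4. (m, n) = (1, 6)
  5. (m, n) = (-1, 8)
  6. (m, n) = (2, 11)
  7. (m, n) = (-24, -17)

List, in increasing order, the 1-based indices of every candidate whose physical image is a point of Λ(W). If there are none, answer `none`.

1, 2, 3

Numerically λ ≈ 5.192582 and λ' = −1/λ ≈ -0.192582.
#1 (-6,-24): internal coord -6 + (-24)·λ' = -1.378022; -1.378022 ∈ [-1.8, -0.4) → IN Λ
#2 (1,10): internal coord 1 + (10)·λ' = -0.925824; -0.925824 ∈ [-1.8, -0.4) → IN Λ
#3 (1,9): internal coord 1 + (9)·λ' = -0.733242; -0.733242 ∈ [-1.8, -0.4) → IN Λ
#4 (1,6): internal coord 1 + (6)·λ' = -0.155494; -0.155494 ∉ [-1.8, -0.4) → out
#5 (-1,8): internal coord -1 + (8)·λ' = -2.540659; -2.540659 ∉ [-1.8, -0.4) → out
#6 (2,11): internal coord 2 + (11)·λ' = -0.118406; -0.118406 ∉ [-1.8, -0.4) → out
#7 (-24,-17): internal coord -24 + (-17)·λ' = -20.726099; -20.726099 ∉ [-1.8, -0.4) → out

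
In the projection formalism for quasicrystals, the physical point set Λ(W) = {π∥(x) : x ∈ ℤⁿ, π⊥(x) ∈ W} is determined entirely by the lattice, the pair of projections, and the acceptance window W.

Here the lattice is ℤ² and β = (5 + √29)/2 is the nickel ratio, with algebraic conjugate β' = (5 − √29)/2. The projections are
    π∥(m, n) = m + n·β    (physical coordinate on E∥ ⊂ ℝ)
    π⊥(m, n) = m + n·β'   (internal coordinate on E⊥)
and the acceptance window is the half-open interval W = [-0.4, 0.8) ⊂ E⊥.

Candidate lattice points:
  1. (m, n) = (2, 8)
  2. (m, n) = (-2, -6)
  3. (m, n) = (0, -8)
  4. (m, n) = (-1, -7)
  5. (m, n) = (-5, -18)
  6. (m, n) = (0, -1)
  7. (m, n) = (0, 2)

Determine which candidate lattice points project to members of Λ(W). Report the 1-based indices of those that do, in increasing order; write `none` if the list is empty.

1, 4, 6, 7

β' = (5−√29)/2 ≈ -0.192582.
[1] lift (2,8): star map gives 0.459341; window check -0.4 ≤ 0.459341 < 0.8 is true → IN Λ
[2] lift (-2,-6): star map gives -0.844506; window check -0.4 ≤ -0.844506 < 0.8 is false → out
[3] lift (0,-8): star map gives 1.540659; window check -0.4 ≤ 1.540659 < 0.8 is false → out
[4] lift (-1,-7): star map gives 0.348077; window check -0.4 ≤ 0.348077 < 0.8 is true → IN Λ
[5] lift (-5,-18): star map gives -1.533517; window check -0.4 ≤ -1.533517 < 0.8 is false → out
[6] lift (0,-1): star map gives 0.192582; window check -0.4 ≤ 0.192582 < 0.8 is true → IN Λ
[7] lift (0,2): star map gives -0.385165; window check -0.4 ≤ -0.385165 < 0.8 is true → IN Λ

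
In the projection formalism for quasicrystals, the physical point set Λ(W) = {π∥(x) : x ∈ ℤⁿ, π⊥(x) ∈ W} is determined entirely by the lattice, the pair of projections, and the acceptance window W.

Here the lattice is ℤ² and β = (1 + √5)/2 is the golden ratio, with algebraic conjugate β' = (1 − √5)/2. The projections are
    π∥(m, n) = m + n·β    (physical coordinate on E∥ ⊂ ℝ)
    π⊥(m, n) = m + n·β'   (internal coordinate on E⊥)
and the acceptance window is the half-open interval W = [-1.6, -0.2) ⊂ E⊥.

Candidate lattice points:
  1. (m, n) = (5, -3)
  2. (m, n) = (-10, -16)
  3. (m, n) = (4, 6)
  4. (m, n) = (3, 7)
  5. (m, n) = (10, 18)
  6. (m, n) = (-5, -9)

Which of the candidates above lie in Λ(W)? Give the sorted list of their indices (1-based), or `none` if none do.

4, 5

β' = (1−√5)/2 ≈ -0.61803.
[1] lift (5,-3): star map gives 6.85410; window check -1.6 ≤ 6.85410 < -0.2 is false → out
[2] lift (-10,-16): star map gives -0.11146; window check -1.6 ≤ -0.11146 < -0.2 is false → out
[3] lift (4,6): star map gives 0.29180; window check -1.6 ≤ 0.29180 < -0.2 is false → out
[4] lift (3,7): star map gives -1.32624; window check -1.6 ≤ -1.32624 < -0.2 is true → IN Λ
[5] lift (10,18): star map gives -1.12461; window check -1.6 ≤ -1.12461 < -0.2 is true → IN Λ
[6] lift (-5,-9): star map gives 0.56231; window check -1.6 ≤ 0.56231 < -0.2 is false → out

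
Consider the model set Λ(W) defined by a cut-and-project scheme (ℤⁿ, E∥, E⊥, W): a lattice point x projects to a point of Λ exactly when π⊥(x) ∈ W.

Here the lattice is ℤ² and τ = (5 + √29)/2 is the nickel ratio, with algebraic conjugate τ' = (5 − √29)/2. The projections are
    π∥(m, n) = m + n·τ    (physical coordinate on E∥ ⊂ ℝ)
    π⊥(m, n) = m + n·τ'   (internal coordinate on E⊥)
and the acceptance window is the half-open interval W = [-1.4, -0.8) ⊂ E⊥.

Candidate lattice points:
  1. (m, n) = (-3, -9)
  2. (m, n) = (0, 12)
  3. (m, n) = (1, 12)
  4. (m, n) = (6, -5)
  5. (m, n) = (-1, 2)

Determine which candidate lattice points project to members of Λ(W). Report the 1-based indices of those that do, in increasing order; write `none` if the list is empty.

1, 3, 5

Compute τ' = (5−√29)/2 = -0.1926, so π⊥(m,n) = m -0.1926·n.
[1] lift (-3,-9): star map gives -1.2668; window check -1.4 ≤ -1.2668 < -0.8 is true → IN Λ
[2] lift (0,12): star map gives -2.3110; window check -1.4 ≤ -2.3110 < -0.8 is false → out
[3] lift (1,12): star map gives -1.3110; window check -1.4 ≤ -1.3110 < -0.8 is true → IN Λ
[4] lift (6,-5): star map gives 6.9629; window check -1.4 ≤ 6.9629 < -0.8 is false → out
[5] lift (-1,2): star map gives -1.3852; window check -1.4 ≤ -1.3852 < -0.8 is true → IN Λ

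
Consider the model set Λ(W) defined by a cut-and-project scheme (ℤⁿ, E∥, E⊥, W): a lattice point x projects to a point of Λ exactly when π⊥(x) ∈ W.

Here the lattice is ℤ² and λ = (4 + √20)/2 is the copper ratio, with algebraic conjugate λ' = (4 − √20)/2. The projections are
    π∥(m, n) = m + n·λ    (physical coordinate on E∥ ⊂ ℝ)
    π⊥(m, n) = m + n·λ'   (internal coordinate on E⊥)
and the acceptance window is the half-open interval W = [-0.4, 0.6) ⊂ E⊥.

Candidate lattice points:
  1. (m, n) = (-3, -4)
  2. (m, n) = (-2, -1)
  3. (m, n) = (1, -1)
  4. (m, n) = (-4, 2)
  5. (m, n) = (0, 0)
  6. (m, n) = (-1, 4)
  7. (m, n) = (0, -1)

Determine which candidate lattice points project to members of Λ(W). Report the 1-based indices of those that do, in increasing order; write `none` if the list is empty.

Numerically λ ≈ 4.236068 and λ' = −1/λ ≈ -0.236068.
#1 (-3,-4): internal coord -3 + (-4)·λ' = -2.055728; -2.055728 ∉ [-0.4, 0.6) → out
#2 (-2,-1): internal coord -2 + (-1)·λ' = -1.763932; -1.763932 ∉ [-0.4, 0.6) → out
#3 (1,-1): internal coord 1 + (-1)·λ' = +1.236068; +1.236068 ∉ [-0.4, 0.6) → out
#4 (-4,2): internal coord -4 + (2)·λ' = -4.472136; -4.472136 ∉ [-0.4, 0.6) → out
#5 (0,0): internal coord 0 + (0)·λ' = +0.000000; +0.000000 ∈ [-0.4, 0.6) → IN Λ
#6 (-1,4): internal coord -1 + (4)·λ' = -1.944272; -1.944272 ∉ [-0.4, 0.6) → out
#7 (0,-1): internal coord 0 + (-1)·λ' = +0.236068; +0.236068 ∈ [-0.4, 0.6) → IN Λ

5, 7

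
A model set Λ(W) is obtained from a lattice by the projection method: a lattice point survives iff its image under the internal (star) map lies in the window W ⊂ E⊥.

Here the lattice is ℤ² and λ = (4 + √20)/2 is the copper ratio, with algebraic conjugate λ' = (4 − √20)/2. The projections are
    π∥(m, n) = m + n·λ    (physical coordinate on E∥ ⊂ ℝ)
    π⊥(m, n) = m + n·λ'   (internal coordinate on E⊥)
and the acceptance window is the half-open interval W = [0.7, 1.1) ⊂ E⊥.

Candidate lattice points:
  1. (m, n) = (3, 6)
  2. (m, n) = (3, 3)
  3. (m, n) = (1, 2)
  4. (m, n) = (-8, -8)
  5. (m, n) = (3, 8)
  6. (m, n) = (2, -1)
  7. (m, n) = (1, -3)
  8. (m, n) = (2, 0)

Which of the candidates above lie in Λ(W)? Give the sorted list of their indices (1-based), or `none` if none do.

λ' = (4−√20)/2 ≈ -0.2361.
candidate 1: (m,n)=(3,6) → π∥ = 3+6·λ ≈ 28.4164, π⊥ = 3+6·λ' ≈ 1.5836 ∉ [0.7, 1.1) ⇒ out
candidate 2: (m,n)=(3,3) → π∥ = 3+3·λ ≈ 15.7082, π⊥ = 3+3·λ' ≈ 2.2918 ∉ [0.7, 1.1) ⇒ out
candidate 3: (m,n)=(1,2) → π∥ = 1+2·λ ≈ 9.4721, π⊥ = 1+2·λ' ≈ 0.5279 ∉ [0.7, 1.1) ⇒ out
candidate 4: (m,n)=(-8,-8) → π∥ = -8-8·λ ≈ -41.8885, π⊥ = -8-8·λ' ≈ -6.1115 ∉ [0.7, 1.1) ⇒ out
candidate 5: (m,n)=(3,8) → π∥ = 3+8·λ ≈ 36.8885, π⊥ = 3+8·λ' ≈ 1.1115 ∉ [0.7, 1.1) ⇒ out
candidate 6: (m,n)=(2,-1) → π∥ = 2-1·λ ≈ -2.2361, π⊥ = 2-1·λ' ≈ 2.2361 ∉ [0.7, 1.1) ⇒ out
candidate 7: (m,n)=(1,-3) → π∥ = 1-3·λ ≈ -11.7082, π⊥ = 1-3·λ' ≈ 1.7082 ∉ [0.7, 1.1) ⇒ out
candidate 8: (m,n)=(2,0) → π∥ = 2+0·λ ≈ 2.0000, π⊥ = 2+0·λ' ≈ 2.0000 ∉ [0.7, 1.1) ⇒ out

none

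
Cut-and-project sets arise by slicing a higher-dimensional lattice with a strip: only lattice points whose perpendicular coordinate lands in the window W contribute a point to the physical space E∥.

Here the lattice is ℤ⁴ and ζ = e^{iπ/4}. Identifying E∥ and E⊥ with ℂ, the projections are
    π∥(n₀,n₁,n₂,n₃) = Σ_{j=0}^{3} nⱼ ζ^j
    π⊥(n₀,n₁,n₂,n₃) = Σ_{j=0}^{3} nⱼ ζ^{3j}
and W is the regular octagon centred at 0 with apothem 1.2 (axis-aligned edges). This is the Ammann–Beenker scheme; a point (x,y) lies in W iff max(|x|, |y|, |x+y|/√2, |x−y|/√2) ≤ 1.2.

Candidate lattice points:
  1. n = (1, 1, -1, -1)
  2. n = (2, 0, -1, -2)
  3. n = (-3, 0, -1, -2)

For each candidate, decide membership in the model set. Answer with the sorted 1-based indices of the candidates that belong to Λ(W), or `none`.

1, 2

With ζ = e^{iπ/4} the internal vectors are ζ^0,ζ^3,ζ^6,ζ^9.
#1 (1, 1, -1, -1): internal (-0.41421, 1.00000); octagon support 1.00000 vs apothem 1.2 → ∈ W
#2 (2, 0, -1, -2): internal (0.58579, -0.41421); octagon support 0.70711 vs apothem 1.2 → ∈ W
#3 (-3, 0, -1, -2): internal (-4.41421, -0.41421); octagon support 4.41421 vs apothem 1.2 → ∉ W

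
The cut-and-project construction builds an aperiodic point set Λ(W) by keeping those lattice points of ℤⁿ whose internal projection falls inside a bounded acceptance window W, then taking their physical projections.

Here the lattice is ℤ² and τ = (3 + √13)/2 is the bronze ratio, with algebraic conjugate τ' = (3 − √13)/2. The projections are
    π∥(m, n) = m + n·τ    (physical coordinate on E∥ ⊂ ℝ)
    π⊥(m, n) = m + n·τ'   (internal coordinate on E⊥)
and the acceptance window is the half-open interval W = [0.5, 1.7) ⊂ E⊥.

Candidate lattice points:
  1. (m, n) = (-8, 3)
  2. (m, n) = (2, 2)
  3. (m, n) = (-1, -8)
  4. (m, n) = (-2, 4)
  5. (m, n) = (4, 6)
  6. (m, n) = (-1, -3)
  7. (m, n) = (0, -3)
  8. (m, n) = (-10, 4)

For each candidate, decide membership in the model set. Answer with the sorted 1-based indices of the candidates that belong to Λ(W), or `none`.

Numerically τ ≈ 3.302776 and τ' = −1/τ ≈ -0.302776.
candidate 1: (m,n)=(-8,3) → π∥ = -8+3·τ ≈ 1.908327, π⊥ = -8+3·τ' ≈ -8.908327 ∉ [0.5, 1.7) ⇒ out
candidate 2: (m,n)=(2,2) → π∥ = 2+2·τ ≈ 8.605551, π⊥ = 2+2·τ' ≈ 1.394449 ∈ [0.5, 1.7) ⇒ IN Λ
candidate 3: (m,n)=(-1,-8) → π∥ = -1-8·τ ≈ -27.422205, π⊥ = -1-8·τ' ≈ 1.422205 ∈ [0.5, 1.7) ⇒ IN Λ
candidate 4: (m,n)=(-2,4) → π∥ = -2+4·τ ≈ 11.211103, π⊥ = -2+4·τ' ≈ -3.211103 ∉ [0.5, 1.7) ⇒ out
candidate 5: (m,n)=(4,6) → π∥ = 4+6·τ ≈ 23.816654, π⊥ = 4+6·τ' ≈ 2.183346 ∉ [0.5, 1.7) ⇒ out
candidate 6: (m,n)=(-1,-3) → π∥ = -1-3·τ ≈ -10.908327, π⊥ = -1-3·τ' ≈ -0.091673 ∉ [0.5, 1.7) ⇒ out
candidate 7: (m,n)=(0,-3) → π∥ = 0-3·τ ≈ -9.908327, π⊥ = 0-3·τ' ≈ 0.908327 ∈ [0.5, 1.7) ⇒ IN Λ
candidate 8: (m,n)=(-10,4) → π∥ = -10+4·τ ≈ 3.211103, π⊥ = -10+4·τ' ≈ -11.211103 ∉ [0.5, 1.7) ⇒ out

2, 3, 7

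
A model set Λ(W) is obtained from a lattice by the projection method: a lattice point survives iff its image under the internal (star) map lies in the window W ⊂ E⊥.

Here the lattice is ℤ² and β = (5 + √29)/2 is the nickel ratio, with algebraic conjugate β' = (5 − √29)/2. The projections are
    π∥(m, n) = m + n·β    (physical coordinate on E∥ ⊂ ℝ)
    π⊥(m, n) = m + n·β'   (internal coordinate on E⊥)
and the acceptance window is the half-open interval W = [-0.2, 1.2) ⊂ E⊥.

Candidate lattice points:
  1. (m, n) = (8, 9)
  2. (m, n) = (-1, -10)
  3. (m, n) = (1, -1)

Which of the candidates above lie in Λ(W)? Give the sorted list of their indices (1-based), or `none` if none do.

2, 3

β' = (5−√29)/2 ≈ -0.19258.
candidate 1: (m,n)=(8,9) → π∥ = 8+9·β ≈ 54.73324, π⊥ = 8+9·β' ≈ 6.26676 ∉ [-0.2, 1.2) ⇒ out
candidate 2: (m,n)=(-1,-10) → π∥ = -1-10·β ≈ -52.92582, π⊥ = -1-10·β' ≈ 0.92582 ∈ [-0.2, 1.2) ⇒ IN Λ
candidate 3: (m,n)=(1,-1) → π∥ = 1-1·β ≈ -4.19258, π⊥ = 1-1·β' ≈ 1.19258 ∈ [-0.2, 1.2) ⇒ IN Λ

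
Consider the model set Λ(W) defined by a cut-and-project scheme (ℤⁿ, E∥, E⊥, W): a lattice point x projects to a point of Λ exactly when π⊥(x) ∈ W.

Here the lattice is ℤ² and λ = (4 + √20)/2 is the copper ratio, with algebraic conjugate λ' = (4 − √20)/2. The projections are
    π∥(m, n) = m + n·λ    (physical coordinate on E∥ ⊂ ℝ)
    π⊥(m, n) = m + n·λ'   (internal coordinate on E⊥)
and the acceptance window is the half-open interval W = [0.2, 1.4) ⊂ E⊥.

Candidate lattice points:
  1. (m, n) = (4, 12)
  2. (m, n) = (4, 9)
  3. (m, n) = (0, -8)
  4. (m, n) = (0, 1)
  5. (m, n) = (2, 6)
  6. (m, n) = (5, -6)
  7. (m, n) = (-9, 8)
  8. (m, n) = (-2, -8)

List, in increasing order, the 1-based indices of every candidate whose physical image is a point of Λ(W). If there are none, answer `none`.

λ' = (4−√20)/2 ≈ -0.236068.
#1 (4,12): internal coord 4 + (12)·λ' = +1.167184; +1.167184 ∈ [0.2, 1.4) → IN Λ
#2 (4,9): internal coord 4 + (9)·λ' = +1.875388; +1.875388 ∉ [0.2, 1.4) → out
#3 (0,-8): internal coord 0 + (-8)·λ' = +1.888544; +1.888544 ∉ [0.2, 1.4) → out
#4 (0,1): internal coord 0 + (1)·λ' = -0.236068; -0.236068 ∉ [0.2, 1.4) → out
#5 (2,6): internal coord 2 + (6)·λ' = +0.583592; +0.583592 ∈ [0.2, 1.4) → IN Λ
#6 (5,-6): internal coord 5 + (-6)·λ' = +6.416408; +6.416408 ∉ [0.2, 1.4) → out
#7 (-9,8): internal coord -9 + (8)·λ' = -10.888544; -10.888544 ∉ [0.2, 1.4) → out
#8 (-2,-8): internal coord -2 + (-8)·λ' = -0.111456; -0.111456 ∉ [0.2, 1.4) → out

1, 5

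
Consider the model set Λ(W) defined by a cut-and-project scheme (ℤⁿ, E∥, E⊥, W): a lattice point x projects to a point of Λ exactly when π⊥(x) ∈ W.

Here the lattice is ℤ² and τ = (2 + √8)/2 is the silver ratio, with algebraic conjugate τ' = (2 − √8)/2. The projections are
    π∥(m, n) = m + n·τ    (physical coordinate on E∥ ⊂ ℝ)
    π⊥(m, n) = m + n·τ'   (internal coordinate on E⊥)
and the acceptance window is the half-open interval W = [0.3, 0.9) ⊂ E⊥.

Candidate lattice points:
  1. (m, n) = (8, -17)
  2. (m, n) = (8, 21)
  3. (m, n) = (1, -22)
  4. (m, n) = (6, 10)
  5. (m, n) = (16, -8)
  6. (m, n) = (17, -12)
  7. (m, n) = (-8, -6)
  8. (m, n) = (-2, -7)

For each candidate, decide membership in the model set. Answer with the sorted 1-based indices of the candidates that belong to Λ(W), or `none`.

8

Compute τ' = (2−√8)/2 = -0.4142, so π⊥(m,n) = m -0.4142·n.
[1] lift (8,-17): star map gives 15.0416; window check 0.3 ≤ 15.0416 < 0.9 is false → out
[2] lift (8,21): star map gives -0.6985; window check 0.3 ≤ -0.6985 < 0.9 is false → out
[3] lift (1,-22): star map gives 10.1127; window check 0.3 ≤ 10.1127 < 0.9 is false → out
[4] lift (6,10): star map gives 1.8579; window check 0.3 ≤ 1.8579 < 0.9 is false → out
[5] lift (16,-8): star map gives 19.3137; window check 0.3 ≤ 19.3137 < 0.9 is false → out
[6] lift (17,-12): star map gives 21.9706; window check 0.3 ≤ 21.9706 < 0.9 is false → out
[7] lift (-8,-6): star map gives -5.5147; window check 0.3 ≤ -5.5147 < 0.9 is false → out
[8] lift (-2,-7): star map gives 0.8995; window check 0.3 ≤ 0.8995 < 0.9 is true → IN Λ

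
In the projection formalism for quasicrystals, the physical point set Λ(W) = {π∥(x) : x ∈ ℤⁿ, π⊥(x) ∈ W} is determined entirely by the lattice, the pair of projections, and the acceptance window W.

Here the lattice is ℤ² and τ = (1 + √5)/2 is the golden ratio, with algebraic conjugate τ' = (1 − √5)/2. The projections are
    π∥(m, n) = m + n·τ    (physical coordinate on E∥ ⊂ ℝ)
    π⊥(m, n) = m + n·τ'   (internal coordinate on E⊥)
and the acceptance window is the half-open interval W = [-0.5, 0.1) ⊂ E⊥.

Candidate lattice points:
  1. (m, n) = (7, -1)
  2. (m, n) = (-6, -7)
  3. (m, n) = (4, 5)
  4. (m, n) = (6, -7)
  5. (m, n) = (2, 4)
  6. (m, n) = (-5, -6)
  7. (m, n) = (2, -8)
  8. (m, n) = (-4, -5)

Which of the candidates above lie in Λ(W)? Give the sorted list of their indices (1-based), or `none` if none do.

Compute τ' = (1−√5)/2 = -0.618034, so π⊥(m,n) = m -0.618034·n.
[1] lift (7,-1): star map gives 7.618034; window check -0.5 ≤ 7.618034 < 0.1 is false → out
[2] lift (-6,-7): star map gives -1.673762; window check -0.5 ≤ -1.673762 < 0.1 is false → out
[3] lift (4,5): star map gives 0.909830; window check -0.5 ≤ 0.909830 < 0.1 is false → out
[4] lift (6,-7): star map gives 10.326238; window check -0.5 ≤ 10.326238 < 0.1 is false → out
[5] lift (2,4): star map gives -0.472136; window check -0.5 ≤ -0.472136 < 0.1 is true → IN Λ
[6] lift (-5,-6): star map gives -1.291796; window check -0.5 ≤ -1.291796 < 0.1 is false → out
[7] lift (2,-8): star map gives 6.944272; window check -0.5 ≤ 6.944272 < 0.1 is false → out
[8] lift (-4,-5): star map gives -0.909830; window check -0.5 ≤ -0.909830 < 0.1 is false → out

5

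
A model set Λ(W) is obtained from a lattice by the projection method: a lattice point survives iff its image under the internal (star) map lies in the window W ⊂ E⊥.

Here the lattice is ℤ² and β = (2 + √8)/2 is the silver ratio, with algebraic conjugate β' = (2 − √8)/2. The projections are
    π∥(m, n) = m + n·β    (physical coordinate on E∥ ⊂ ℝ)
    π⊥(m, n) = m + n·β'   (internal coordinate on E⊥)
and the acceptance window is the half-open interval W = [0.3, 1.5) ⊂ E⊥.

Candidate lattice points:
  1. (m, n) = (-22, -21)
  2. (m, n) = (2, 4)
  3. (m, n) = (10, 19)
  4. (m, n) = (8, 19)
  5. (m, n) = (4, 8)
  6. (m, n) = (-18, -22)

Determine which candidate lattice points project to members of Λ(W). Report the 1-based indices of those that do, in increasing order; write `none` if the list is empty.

2, 5

Numerically β ≈ 2.4142 and β' = −1/β ≈ -0.4142.
candidate 1: (m,n)=(-22,-21) → π∥ = -22-21·β ≈ -72.6985, π⊥ = -22-21·β' ≈ -13.3015 ∉ [0.3, 1.5) ⇒ out
candidate 2: (m,n)=(2,4) → π∥ = 2+4·β ≈ 11.6569, π⊥ = 2+4·β' ≈ 0.3431 ∈ [0.3, 1.5) ⇒ IN Λ
candidate 3: (m,n)=(10,19) → π∥ = 10+19·β ≈ 55.8701, π⊥ = 10+19·β' ≈ 2.1299 ∉ [0.3, 1.5) ⇒ out
candidate 4: (m,n)=(8,19) → π∥ = 8+19·β ≈ 53.8701, π⊥ = 8+19·β' ≈ 0.1299 ∉ [0.3, 1.5) ⇒ out
candidate 5: (m,n)=(4,8) → π∥ = 4+8·β ≈ 23.3137, π⊥ = 4+8·β' ≈ 0.6863 ∈ [0.3, 1.5) ⇒ IN Λ
candidate 6: (m,n)=(-18,-22) → π∥ = -18-22·β ≈ -71.1127, π⊥ = -18-22·β' ≈ -8.8873 ∉ [0.3, 1.5) ⇒ out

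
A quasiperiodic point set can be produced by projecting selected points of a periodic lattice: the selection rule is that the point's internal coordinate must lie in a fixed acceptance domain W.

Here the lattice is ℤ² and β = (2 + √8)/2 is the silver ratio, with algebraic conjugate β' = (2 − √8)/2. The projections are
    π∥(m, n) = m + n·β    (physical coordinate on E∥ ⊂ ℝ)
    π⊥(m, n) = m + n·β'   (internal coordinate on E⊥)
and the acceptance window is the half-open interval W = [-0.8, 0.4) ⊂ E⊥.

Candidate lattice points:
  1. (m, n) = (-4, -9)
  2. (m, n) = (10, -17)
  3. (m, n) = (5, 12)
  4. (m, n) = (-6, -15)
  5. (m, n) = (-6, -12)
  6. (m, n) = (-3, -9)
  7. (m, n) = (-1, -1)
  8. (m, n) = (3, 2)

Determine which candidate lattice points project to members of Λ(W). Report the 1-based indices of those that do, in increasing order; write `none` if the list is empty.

1, 3, 4, 7

β' = (2−√8)/2 ≈ -0.41421.
[1] lift (-4,-9): star map gives -0.27208; window check -0.8 ≤ -0.27208 < 0.4 is true → IN Λ
[2] lift (10,-17): star map gives 17.04163; window check -0.8 ≤ 17.04163 < 0.4 is false → out
[3] lift (5,12): star map gives 0.02944; window check -0.8 ≤ 0.02944 < 0.4 is true → IN Λ
[4] lift (-6,-15): star map gives 0.21320; window check -0.8 ≤ 0.21320 < 0.4 is true → IN Λ
[5] lift (-6,-12): star map gives -1.02944; window check -0.8 ≤ -1.02944 < 0.4 is false → out
[6] lift (-3,-9): star map gives 0.72792; window check -0.8 ≤ 0.72792 < 0.4 is false → out
[7] lift (-1,-1): star map gives -0.58579; window check -0.8 ≤ -0.58579 < 0.4 is true → IN Λ
[8] lift (3,2): star map gives 2.17157; window check -0.8 ≤ 2.17157 < 0.4 is false → out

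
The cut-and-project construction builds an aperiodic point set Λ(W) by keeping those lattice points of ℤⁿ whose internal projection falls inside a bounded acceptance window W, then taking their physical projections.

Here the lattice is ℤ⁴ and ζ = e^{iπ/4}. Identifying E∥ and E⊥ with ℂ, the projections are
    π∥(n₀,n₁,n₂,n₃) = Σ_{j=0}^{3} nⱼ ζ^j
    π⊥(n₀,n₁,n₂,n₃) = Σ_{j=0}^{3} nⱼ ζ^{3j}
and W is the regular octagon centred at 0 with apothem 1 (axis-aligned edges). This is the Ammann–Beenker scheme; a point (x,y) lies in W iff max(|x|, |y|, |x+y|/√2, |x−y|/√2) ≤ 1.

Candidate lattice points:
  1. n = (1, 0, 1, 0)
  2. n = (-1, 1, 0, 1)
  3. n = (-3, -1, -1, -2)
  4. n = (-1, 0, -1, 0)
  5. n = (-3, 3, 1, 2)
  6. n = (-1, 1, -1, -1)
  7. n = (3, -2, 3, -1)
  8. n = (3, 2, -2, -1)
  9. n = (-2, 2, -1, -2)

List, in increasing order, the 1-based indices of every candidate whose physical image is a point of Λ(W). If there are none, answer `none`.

Internal map: ζ^{3j} for j=0..3 gives (1,0), (−√2/2,√2/2), (0,−1), (√2/2,√2/2).
#1 (1, 0, 1, 0): internal (1.00000, -1.00000); octagon support 1.41421 vs apothem 1 → ∉ W
#2 (-1, 1, 0, 1): internal (-1.00000, 1.41421); octagon support 1.70711 vs apothem 1 → ∉ W
#3 (-3, -1, -1, -2): internal (-3.70711, -1.12132); octagon support 3.70711 vs apothem 1 → ∉ W
#4 (-1, 0, -1, 0): internal (-1.00000, 1.00000); octagon support 1.41421 vs apothem 1 → ∉ W
#5 (-3, 3, 1, 2): internal (-3.70711, 2.53553); octagon support 4.41421 vs apothem 1 → ∉ W
#6 (-1, 1, -1, -1): internal (-2.41421, 1.00000); octagon support 2.41421 vs apothem 1 → ∉ W
#7 (3, -2, 3, -1): internal (3.70711, -5.12132); octagon support 6.24264 vs apothem 1 → ∉ W
#8 (3, 2, -2, -1): internal (0.87868, 2.70711); octagon support 2.70711 vs apothem 1 → ∉ W
#9 (-2, 2, -1, -2): internal (-4.82843, 1.00000); octagon support 4.82843 vs apothem 1 → ∉ W

none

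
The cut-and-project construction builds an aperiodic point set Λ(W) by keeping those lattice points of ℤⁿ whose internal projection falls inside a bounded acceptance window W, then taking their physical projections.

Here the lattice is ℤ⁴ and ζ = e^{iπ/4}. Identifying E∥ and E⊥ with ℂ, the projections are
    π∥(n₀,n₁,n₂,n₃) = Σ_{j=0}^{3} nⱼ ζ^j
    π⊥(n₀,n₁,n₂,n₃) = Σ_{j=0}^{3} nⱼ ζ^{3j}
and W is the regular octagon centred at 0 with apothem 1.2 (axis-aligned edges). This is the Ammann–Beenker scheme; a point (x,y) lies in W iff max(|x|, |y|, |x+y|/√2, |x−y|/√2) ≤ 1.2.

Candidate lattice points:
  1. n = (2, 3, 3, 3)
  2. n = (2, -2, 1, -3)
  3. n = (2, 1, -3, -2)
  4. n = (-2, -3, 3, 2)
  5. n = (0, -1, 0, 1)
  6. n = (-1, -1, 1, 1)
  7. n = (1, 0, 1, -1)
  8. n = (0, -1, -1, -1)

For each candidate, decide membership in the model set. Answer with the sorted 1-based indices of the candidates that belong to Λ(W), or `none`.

π⊥(n) = n₀ + n₁ζ³ + n₂ζ⁶ + n₃ζ⁹ where ζ = e^{iπ/4}.
#1 (2, 3, 3, 3): internal (2.000000, 1.242641); octagon support 2.292893 vs apothem 1.2 → ∉ W
#2 (2, -2, 1, -3): internal (1.292893, -4.535534); octagon support 4.535534 vs apothem 1.2 → ∉ W
#3 (2, 1, -3, -2): internal (-0.121320, 2.292893); octagon support 2.292893 vs apothem 1.2 → ∉ W
#4 (-2, -3, 3, 2): internal (1.535534, -3.707107); octagon support 3.707107 vs apothem 1.2 → ∉ W
#5 (0, -1, 0, 1): internal (1.414214, 0.000000); octagon support 1.414214 vs apothem 1.2 → ∉ W
#6 (-1, -1, 1, 1): internal (0.414214, -1.000000); octagon support 1.000000 vs apothem 1.2 → ∈ W
#7 (1, 0, 1, -1): internal (0.292893, -1.707107); octagon support 1.707107 vs apothem 1.2 → ∉ W
#8 (0, -1, -1, -1): internal (0.000000, -0.414214); octagon support 0.414214 vs apothem 1.2 → ∈ W

6, 8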